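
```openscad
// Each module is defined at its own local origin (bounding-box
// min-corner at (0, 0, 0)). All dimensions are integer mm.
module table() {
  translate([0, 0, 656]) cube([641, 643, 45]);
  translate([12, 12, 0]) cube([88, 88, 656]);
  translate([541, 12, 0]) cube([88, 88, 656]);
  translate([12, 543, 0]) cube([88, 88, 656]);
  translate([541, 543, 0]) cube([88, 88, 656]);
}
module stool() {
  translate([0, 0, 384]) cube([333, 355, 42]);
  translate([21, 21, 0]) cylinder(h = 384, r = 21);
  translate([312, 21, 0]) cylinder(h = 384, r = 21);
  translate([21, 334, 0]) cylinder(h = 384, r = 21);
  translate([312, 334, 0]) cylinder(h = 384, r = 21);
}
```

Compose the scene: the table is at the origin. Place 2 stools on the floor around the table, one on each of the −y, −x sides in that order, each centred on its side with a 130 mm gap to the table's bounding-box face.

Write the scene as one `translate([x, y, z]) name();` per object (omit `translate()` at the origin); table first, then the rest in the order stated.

table();
translate([154, -485, 0]) stool();
translate([-463, 144, 0]) stool();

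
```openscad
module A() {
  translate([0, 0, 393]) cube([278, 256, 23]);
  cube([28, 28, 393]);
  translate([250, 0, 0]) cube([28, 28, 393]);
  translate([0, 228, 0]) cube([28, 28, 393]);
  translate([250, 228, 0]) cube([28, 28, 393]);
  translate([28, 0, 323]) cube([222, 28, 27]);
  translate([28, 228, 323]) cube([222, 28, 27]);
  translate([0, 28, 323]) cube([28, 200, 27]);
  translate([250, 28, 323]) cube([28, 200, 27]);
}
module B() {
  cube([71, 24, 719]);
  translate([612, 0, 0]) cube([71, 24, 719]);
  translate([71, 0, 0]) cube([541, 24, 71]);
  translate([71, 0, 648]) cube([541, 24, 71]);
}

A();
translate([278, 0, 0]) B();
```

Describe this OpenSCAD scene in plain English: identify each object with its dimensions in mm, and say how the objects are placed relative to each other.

A is a simple wooden stool: a rectangular seat 278 mm (x) by 256 mm (y), 23 mm thick, top face at z = 416 mm, on four square legs, each 28×28 mm in cross-section. The legs rest on z = 0, each flush with a corner of the seat. Four stretchers, 28 mm wide and 27 mm tall, connect adjacent legs with their undersides at z = 323 mm, each running between the inner faces of the legs it joins and aligned with the legs' outer faces on the other axis.

B is a picture frame with a 541×577 mm rectangular opening (x by z) and a uniform 71 mm border on every side. Frame depth is 24 mm along y. It is built from two vertical stiles running the full outside height and two horizontal rails spanning the gap between the stiles.

The picture frame is against the stool's +x side, with their −y faces flush.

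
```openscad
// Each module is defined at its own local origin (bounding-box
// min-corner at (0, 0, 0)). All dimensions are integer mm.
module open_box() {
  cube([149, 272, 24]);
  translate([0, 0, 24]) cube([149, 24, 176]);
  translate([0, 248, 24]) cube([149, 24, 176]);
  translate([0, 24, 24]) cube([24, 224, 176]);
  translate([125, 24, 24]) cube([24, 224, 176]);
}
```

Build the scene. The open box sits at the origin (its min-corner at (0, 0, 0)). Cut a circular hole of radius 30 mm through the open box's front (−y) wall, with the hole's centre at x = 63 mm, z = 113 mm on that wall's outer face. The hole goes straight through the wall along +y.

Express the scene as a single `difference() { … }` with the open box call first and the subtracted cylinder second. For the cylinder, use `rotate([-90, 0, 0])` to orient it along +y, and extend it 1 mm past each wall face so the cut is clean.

difference() {
  open_box();
  translate([63, -1, 113]) rotate([-90, 0, 0]) cylinder(h = 26, r = 30);
}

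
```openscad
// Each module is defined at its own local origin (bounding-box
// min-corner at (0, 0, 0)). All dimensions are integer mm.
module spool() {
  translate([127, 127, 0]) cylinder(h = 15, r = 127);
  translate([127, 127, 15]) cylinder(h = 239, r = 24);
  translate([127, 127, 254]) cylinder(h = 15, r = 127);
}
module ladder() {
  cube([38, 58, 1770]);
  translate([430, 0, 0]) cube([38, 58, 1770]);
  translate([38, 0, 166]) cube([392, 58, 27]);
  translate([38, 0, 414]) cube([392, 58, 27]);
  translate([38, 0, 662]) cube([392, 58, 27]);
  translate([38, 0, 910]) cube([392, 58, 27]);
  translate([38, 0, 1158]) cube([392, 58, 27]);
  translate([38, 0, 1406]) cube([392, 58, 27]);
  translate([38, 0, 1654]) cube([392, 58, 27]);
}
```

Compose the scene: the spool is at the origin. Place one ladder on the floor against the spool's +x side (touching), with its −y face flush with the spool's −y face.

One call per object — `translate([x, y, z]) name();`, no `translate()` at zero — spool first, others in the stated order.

spool();
translate([254, 0, 0]) ladder();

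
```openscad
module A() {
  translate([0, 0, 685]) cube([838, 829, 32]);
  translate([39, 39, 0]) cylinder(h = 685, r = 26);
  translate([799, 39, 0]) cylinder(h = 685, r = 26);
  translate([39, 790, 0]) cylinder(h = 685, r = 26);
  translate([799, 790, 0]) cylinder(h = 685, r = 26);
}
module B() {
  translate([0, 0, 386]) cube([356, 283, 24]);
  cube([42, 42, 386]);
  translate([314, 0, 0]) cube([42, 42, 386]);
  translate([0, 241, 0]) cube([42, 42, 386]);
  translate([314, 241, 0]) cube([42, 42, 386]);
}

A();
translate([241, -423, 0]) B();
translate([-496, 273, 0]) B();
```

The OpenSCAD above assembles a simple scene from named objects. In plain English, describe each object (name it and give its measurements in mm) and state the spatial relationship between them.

A is a table with a 838×829 mm rectangular top, 32 mm thick, top surface at z = 717 mm, supported by four round legs of 52 mm diameter, each leg's bounding box inset 13 mm from the nearest pair of top edges, running from the floor.

B is a simple wooden stool: a rectangular seat 356 mm (x) by 283 mm (y), 24 mm thick, top face at z = 410 mm, on four square legs, each 42×42 mm in cross-section. The legs rest on z = 0, each flush with a corner of the seat.

Two stools sit around the table at the −y, −x sides.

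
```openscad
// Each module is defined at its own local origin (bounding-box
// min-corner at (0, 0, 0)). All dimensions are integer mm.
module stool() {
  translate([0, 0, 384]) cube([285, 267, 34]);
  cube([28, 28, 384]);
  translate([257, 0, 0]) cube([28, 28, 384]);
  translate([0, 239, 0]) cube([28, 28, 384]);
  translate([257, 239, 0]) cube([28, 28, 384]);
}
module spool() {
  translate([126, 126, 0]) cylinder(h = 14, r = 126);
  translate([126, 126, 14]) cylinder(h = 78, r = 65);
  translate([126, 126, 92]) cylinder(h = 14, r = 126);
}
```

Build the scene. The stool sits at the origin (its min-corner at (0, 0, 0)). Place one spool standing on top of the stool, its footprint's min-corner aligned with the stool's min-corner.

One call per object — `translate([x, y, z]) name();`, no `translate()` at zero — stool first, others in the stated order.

stool();
translate([0, 0, 418]) spool();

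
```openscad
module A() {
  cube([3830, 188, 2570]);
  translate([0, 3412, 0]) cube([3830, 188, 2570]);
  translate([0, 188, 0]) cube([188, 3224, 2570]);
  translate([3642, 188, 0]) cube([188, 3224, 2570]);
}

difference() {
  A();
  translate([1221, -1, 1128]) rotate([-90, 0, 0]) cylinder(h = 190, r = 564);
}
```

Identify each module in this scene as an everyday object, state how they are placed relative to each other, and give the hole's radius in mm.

The subtracted cylinder has r = 564 mm.

A is a house frame. The house frame has a circular hole through its front wall. The hole's radius is 564 mm.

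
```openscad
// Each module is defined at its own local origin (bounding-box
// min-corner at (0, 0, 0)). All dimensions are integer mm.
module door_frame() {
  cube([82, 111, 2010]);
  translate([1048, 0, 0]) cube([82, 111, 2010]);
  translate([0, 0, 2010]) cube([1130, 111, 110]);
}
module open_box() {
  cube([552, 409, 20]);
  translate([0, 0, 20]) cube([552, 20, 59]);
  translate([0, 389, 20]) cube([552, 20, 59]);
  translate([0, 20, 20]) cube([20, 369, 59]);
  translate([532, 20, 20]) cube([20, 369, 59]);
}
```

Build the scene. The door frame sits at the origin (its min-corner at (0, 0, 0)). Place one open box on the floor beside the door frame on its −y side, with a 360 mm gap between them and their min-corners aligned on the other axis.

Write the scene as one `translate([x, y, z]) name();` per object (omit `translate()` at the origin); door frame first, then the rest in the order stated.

door_frame();
translate([0, -769, 0]) open_box();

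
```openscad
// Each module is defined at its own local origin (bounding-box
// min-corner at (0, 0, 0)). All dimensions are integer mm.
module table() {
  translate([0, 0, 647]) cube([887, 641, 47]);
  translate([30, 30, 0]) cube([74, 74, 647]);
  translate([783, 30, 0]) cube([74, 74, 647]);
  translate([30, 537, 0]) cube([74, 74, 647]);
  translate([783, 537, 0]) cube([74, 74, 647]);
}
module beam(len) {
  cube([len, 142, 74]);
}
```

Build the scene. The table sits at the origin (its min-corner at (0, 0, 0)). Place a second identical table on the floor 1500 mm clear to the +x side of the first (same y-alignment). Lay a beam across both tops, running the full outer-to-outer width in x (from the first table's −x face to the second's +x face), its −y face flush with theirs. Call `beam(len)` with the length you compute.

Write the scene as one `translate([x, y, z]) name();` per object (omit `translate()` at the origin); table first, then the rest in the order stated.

table();
translate([2387, 0, 0]) table();
translate([0, 0, 694]) beam(3274);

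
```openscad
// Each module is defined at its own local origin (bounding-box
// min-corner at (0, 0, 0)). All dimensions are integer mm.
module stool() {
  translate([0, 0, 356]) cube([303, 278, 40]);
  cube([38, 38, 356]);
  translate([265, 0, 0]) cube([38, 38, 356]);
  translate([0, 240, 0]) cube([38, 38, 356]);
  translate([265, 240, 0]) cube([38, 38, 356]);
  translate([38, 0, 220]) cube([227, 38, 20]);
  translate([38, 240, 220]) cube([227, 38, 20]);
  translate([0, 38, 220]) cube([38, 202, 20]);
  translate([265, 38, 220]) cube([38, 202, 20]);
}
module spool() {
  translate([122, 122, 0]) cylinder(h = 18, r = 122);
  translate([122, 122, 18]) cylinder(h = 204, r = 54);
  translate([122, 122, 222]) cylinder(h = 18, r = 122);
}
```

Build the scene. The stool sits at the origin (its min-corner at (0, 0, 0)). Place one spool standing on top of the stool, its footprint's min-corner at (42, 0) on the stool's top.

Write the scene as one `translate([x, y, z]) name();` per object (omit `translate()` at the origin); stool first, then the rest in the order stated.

stool();
translate([42, 0, 396]) spool();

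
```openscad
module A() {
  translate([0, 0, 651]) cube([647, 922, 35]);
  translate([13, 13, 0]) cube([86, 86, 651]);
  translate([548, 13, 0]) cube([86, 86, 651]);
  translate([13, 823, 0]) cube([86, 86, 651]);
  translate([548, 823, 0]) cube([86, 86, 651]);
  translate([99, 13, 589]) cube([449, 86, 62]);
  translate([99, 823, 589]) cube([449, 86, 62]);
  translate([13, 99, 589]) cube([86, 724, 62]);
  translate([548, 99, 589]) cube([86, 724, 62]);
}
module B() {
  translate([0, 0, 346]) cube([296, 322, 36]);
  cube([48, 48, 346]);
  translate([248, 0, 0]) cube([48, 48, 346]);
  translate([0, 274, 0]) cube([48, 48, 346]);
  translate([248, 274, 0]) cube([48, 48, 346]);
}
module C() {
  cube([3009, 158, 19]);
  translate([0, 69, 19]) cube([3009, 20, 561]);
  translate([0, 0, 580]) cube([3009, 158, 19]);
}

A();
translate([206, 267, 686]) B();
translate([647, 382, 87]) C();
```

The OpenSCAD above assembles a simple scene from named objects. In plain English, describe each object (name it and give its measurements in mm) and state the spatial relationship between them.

A is a table with a 647×922 mm rectangular top, 35 mm thick, top surface at z = 686 mm, supported by four 86×86 mm square legs, each inset 13 mm from the nearest pair of top edges, running from the floor. Four apron rails, 86 mm thick and 62 mm tall, run between adjacent legs with their top edges flush with the underside of the top and their outer faces flush with the legs' outer faces.

B is a four-legged stool. The seat is 296×322 mm, 36 mm thick, top at z = 382 mm. It stands on four square legs, each 48×48 mm in cross-section, from z = 0 to the seat underside, each flush with a corner of the seat.

C is an I-beam lying along x, 3009 mm long. Overall section height 599 mm. Two flanges 158 mm wide (y) and 19 mm thick, one on the floor and one at the top; a web 20 mm thick runs between them, centred on the flange width.

The stool is on top of the table. The I-beam is beside the table with their tops flush at z = 686.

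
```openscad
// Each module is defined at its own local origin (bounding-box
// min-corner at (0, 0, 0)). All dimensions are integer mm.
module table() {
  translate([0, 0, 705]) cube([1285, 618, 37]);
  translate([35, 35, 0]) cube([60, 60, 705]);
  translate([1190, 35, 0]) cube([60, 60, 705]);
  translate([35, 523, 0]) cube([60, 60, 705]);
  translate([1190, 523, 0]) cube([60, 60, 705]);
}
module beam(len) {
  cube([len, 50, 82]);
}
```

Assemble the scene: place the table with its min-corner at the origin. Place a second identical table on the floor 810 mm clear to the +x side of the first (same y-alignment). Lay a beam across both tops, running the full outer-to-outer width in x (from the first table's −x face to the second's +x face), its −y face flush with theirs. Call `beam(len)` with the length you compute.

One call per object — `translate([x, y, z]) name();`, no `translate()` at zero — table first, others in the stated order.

table();
translate([2095, 0, 0]) table();
translate([0, 0, 742]) beam(3380);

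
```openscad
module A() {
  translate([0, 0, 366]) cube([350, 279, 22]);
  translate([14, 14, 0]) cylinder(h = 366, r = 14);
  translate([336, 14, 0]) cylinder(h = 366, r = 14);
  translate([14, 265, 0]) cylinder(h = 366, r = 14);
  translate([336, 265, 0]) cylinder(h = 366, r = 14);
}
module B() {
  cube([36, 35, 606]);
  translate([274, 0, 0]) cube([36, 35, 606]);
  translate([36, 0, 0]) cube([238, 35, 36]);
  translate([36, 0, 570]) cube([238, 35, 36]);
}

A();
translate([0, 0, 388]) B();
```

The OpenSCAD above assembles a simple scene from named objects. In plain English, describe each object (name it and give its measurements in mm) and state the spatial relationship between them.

A is a four-legged stool. The seat is a 350×279×22 mm slab whose top surface is at z = 388 mm; four round legs, each 28 mm in diameter, run from the floor (z = 0) to the underside of the seat, each leg's axis is inset half a diameter from the nearest pair of seat edges (so the leg's bounding box is flush with the corner).

B is a rectangular picture frame lying in the x–z plane (depth along y). The opening is 238 mm wide (x) by 534 mm tall (z), surrounded by a border 36 mm wide on all four sides. The frame is 35 mm deep and is made of two full-height vertical stiles with two horizontal rails fitted between them.

The picture frame is on top of the stool.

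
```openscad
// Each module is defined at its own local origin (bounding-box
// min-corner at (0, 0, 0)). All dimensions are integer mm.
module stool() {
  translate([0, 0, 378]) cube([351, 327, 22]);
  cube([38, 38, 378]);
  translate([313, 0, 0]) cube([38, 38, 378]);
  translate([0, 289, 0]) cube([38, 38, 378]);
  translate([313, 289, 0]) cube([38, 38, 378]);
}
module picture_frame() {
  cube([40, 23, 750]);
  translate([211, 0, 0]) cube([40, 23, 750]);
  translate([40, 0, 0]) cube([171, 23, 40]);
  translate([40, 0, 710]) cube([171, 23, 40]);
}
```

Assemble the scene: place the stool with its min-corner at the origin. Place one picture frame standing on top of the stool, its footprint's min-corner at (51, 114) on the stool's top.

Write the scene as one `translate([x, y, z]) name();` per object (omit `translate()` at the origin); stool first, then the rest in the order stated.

stool();
translate([51, 114, 400]) picture_frame();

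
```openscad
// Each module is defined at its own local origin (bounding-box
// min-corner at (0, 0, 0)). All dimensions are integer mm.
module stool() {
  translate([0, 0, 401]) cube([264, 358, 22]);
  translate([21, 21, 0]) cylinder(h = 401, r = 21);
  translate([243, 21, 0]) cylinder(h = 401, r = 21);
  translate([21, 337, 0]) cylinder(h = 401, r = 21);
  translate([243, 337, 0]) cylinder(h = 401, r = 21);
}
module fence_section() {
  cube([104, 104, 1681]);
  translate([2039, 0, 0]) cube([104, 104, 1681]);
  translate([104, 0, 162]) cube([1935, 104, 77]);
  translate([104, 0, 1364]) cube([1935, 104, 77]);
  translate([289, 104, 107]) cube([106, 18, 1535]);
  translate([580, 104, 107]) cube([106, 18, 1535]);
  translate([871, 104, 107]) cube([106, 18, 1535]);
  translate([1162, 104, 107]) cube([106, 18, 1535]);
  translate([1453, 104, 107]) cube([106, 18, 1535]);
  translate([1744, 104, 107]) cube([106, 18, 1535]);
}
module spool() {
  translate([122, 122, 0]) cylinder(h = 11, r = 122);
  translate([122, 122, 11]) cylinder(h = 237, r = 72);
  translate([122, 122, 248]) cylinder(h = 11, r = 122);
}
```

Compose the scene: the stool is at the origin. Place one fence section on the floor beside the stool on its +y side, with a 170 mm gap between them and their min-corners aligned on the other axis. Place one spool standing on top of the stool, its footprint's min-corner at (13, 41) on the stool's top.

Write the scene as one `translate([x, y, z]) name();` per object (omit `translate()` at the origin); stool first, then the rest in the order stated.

stool();
translate([0, 528, 0]) fence_section();
translate([13, 41, 423]) spool();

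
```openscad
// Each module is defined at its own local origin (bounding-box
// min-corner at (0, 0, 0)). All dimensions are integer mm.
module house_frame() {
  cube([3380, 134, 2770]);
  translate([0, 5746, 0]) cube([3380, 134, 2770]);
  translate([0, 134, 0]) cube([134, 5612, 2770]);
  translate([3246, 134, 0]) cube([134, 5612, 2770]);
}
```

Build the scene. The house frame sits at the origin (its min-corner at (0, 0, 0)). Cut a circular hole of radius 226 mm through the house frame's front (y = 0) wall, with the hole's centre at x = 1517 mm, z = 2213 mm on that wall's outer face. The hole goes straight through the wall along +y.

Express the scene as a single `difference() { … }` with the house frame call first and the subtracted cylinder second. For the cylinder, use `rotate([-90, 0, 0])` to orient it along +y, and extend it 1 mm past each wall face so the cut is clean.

difference() {
  house_frame();
  translate([1517, -1, 2213]) rotate([-90, 0, 0]) cylinder(h = 136, r = 226);
}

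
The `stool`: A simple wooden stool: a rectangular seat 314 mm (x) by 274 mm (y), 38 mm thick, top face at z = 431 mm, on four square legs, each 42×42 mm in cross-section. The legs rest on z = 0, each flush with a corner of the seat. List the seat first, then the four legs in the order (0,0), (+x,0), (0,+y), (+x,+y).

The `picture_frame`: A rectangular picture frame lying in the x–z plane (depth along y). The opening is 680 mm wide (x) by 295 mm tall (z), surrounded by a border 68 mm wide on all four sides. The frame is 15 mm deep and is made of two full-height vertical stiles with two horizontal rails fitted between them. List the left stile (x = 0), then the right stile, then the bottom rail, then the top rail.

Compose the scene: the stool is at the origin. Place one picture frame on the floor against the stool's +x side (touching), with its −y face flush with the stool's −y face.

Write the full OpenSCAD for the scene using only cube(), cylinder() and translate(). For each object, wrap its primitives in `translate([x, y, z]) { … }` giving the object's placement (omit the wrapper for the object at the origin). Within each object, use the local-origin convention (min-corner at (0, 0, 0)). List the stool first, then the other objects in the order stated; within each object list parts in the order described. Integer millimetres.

translate([0, 0, 393]) cube([314, 274, 38]);
cube([42, 42, 393]);
translate([272, 0, 0]) cube([42, 42, 393]);
translate([0, 232, 0]) cube([42, 42, 393]);
translate([272, 232, 0]) cube([42, 42, 393]);
translate([314, 0, 0]) {
  cube([68, 15, 431]);
  translate([748, 0, 0]) cube([68, 15, 431]);
  translate([68, 0, 0]) cube([680, 15, 68]);
  translate([68, 0, 363]) cube([680, 15, 68]);
}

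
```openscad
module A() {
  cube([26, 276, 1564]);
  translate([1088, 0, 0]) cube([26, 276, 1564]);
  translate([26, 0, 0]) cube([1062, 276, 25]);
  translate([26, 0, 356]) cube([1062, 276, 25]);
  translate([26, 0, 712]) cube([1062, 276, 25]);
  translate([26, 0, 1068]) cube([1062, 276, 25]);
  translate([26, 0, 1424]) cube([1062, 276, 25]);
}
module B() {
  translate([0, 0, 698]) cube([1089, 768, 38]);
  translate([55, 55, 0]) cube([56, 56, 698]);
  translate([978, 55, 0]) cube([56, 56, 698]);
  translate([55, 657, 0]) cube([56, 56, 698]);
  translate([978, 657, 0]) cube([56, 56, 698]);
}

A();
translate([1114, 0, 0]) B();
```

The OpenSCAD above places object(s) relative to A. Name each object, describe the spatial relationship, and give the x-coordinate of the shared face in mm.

A is a bookshelf. B is a table. The table is against the bookshelf's +x side, with their −y faces flush. The x-coordinate of the shared face is 1114 mm.

The bookshelf's +x face and the table's −x face are both at x = 1114 mm.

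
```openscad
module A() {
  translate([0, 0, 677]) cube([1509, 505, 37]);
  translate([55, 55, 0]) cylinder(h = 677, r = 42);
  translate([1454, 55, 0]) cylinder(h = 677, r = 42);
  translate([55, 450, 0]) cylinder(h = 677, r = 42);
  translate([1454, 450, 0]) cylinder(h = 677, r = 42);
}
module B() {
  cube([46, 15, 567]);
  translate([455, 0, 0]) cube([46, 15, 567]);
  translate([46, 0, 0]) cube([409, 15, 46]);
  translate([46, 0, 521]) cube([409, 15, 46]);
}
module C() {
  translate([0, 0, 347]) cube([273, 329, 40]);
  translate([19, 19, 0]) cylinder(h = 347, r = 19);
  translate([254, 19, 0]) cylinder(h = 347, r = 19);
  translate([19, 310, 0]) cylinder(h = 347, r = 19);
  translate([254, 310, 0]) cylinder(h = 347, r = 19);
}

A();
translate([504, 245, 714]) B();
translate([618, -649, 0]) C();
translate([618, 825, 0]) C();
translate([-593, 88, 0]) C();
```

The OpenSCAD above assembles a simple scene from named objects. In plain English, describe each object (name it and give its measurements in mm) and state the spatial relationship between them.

A is a table with a 1509×505 mm rectangular top, 37 mm thick, top surface at z = 714 mm, supported by four round legs of 84 mm diameter, each leg's bounding box inset 13 mm from the nearest pair of top edges, running from the floor.

B is a picture frame with a 409×475 mm rectangular opening (x by z) and a uniform 46 mm border on every side. Frame depth is 15 mm along y. It is built from two vertical stiles running the full outside height and two horizontal rails spanning the gap between the stiles.

C is a four-legged stool. The seat is 273×329 mm, 40 mm thick, top at z = 387 mm. It stands on four round legs, each 38 mm in diameter, from z = 0 to the seat underside, each leg's axis is inset half a diameter from the nearest pair of seat edges (so the leg's bounding box is flush with the corner).

The picture frame is on top of the table, centred. Three stools sit around the table at the −y, +y, −x sides.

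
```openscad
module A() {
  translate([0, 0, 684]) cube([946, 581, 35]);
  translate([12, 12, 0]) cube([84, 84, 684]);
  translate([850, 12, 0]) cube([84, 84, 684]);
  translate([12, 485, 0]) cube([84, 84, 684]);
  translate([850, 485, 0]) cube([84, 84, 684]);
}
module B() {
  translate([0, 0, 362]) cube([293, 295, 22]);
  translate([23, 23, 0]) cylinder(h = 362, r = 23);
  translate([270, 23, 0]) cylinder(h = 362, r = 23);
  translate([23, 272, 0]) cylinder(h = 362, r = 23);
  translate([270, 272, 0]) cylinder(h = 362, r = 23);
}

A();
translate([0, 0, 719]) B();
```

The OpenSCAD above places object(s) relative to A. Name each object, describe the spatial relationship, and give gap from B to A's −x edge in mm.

The stool's min-x is at 0; the table's min-x is 0; gap = 0 mm.

A is a table. B is a stool. The stool is on top of the table. The gap from the stool to the table's −x edge is 0 mm.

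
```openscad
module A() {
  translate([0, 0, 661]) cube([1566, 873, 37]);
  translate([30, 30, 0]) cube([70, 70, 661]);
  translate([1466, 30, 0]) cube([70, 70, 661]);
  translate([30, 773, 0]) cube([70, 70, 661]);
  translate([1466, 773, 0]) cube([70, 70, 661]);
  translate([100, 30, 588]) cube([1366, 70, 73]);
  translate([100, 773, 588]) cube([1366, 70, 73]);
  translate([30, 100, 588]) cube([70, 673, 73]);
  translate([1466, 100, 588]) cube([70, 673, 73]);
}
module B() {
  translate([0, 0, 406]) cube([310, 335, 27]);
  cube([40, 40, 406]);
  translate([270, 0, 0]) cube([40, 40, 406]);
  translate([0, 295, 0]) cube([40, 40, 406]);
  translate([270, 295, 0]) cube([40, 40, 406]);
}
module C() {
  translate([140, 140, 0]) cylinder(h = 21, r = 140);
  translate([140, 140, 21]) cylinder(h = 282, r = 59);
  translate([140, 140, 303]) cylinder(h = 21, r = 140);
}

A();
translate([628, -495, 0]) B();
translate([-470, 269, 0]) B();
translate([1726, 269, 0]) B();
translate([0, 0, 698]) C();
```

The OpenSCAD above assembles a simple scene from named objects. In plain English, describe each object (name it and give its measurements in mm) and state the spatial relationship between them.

A is a table: top 1566 mm (x) × 873 mm (y), 37 mm thick, upper face at z = 698 mm, on four 70×70 mm square legs, each inset 30 mm from the nearest pair of top edges, running from z = 0 to the bottom of the top. Four apron rails, 70 mm thick and 73 mm tall, run between adjacent legs with their top edges flush with the underside of the top and their outer faces flush with the legs' outer faces.

B is a four-legged stool. The seat is 310×335 mm, 27 mm thick, top at z = 433 mm. It stands on four square legs, each 40×40 mm in cross-section, from z = 0 to the seat underside, each flush with a corner of the seat.

C is a spool: two coaxial disc flanges of radius 140 mm and thickness 21 mm, joined by a core cylinder of radius 59 mm and height 282 mm. The lower flange rests on z = 0 and the three cylinders share a vertical axis.

Three stools sit around the table at the −y, −x, +x sides. The spool is on top of the table.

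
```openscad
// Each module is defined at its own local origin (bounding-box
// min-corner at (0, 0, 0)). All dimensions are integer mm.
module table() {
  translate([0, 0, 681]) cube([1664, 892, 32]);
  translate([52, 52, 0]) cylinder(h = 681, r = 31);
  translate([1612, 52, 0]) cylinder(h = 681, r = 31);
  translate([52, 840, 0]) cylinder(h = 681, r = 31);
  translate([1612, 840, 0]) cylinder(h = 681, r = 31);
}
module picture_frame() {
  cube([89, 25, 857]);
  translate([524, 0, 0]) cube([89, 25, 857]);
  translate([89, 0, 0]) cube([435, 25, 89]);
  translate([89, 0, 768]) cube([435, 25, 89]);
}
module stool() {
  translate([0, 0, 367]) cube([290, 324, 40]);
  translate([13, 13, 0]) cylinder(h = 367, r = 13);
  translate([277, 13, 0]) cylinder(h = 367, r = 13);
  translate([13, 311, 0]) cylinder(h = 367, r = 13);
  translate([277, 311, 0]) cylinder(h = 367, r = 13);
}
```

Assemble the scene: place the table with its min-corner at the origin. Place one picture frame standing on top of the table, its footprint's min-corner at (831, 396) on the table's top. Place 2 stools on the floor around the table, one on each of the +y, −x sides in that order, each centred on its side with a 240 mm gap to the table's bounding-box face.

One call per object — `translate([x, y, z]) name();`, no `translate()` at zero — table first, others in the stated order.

table();
translate([831, 396, 713]) picture_frame();
translate([687, 1132, 0]) stool();
translate([-530, 284, 0]) stool();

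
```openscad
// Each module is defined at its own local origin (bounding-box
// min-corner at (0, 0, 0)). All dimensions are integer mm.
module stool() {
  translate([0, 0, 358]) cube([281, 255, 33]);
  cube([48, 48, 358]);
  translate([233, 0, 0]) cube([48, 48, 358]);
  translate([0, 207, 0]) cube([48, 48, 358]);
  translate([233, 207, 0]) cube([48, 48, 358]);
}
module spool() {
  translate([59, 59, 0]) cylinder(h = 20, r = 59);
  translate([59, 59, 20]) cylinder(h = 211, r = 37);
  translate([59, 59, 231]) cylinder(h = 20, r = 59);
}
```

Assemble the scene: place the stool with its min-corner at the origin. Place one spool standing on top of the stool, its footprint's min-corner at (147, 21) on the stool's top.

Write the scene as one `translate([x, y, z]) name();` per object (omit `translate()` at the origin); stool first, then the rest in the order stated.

stool();
translate([147, 21, 391]) spool();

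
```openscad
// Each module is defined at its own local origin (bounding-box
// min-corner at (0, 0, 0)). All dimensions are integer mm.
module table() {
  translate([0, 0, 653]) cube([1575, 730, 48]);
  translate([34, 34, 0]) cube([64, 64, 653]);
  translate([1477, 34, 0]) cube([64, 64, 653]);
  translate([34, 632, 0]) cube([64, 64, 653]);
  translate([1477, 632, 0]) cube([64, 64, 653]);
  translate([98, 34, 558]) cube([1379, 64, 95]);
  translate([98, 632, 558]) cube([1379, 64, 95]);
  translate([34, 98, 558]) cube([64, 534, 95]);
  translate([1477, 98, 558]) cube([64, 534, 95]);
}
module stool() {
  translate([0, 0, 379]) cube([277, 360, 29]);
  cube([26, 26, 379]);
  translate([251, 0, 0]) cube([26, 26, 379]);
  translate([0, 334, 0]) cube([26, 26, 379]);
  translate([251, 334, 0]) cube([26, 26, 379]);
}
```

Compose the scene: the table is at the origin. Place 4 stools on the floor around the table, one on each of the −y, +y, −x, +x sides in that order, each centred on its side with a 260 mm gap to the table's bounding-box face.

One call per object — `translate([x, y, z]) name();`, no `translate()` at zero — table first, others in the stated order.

table();
translate([649, -620, 0]) stool();
translate([649, 990, 0]) stool();
translate([-537, 185, 0]) stool();
translate([1835, 185, 0]) stool();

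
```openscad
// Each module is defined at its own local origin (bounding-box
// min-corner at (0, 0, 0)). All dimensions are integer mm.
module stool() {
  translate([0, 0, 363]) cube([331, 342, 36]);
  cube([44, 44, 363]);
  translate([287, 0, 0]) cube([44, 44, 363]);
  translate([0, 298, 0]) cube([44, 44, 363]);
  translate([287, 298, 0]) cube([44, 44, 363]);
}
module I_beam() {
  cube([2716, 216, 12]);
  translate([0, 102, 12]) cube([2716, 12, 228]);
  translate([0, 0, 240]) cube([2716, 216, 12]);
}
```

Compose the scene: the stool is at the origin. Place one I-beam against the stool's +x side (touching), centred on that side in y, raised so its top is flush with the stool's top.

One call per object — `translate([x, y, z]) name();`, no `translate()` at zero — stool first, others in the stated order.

stool();
translate([331, 63, 147]) I_beam();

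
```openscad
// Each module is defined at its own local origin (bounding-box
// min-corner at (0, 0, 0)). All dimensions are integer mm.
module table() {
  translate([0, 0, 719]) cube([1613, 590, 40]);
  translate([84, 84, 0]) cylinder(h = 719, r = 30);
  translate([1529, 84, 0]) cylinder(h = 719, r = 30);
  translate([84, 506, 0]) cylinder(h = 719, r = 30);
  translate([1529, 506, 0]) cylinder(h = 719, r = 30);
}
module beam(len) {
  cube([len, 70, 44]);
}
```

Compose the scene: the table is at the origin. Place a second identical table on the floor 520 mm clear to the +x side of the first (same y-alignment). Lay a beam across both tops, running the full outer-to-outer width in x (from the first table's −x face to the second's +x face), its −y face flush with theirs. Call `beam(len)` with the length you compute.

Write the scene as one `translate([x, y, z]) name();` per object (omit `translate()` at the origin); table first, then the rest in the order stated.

table();
translate([2133, 0, 0]) table();
translate([0, 0, 759]) beam(3746);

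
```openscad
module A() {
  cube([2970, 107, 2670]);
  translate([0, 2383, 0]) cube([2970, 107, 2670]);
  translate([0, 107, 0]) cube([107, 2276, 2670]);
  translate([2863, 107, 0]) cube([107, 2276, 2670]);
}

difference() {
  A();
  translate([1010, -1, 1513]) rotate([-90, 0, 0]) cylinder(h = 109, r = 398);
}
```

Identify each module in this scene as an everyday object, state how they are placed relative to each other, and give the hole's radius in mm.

A is a house frame. The house frame has a circular hole through its front wall. The hole's radius is 398 mm.

The subtracted cylinder has r = 398 mm.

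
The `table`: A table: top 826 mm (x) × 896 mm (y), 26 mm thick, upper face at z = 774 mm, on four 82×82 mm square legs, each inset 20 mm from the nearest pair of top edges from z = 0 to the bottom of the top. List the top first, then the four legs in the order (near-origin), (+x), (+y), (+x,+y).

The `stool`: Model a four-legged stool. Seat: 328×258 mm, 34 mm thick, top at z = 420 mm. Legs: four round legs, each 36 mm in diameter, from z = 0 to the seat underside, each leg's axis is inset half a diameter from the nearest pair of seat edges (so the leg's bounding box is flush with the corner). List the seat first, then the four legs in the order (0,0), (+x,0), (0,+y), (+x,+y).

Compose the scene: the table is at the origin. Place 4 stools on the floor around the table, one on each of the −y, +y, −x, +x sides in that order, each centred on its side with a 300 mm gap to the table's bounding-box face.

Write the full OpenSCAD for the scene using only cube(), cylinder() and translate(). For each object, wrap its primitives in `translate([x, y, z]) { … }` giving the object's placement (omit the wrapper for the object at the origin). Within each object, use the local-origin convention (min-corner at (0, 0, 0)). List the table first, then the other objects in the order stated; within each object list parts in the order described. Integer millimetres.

translate([0, 0, 748]) cube([826, 896, 26]);
translate([20, 20, 0]) cube([82, 82, 748]);
translate([724, 20, 0]) cube([82, 82, 748]);
translate([20, 794, 0]) cube([82, 82, 748]);
translate([724, 794, 0]) cube([82, 82, 748]);
translate([249, -558, 0]) {
  translate([0, 0, 386]) cube([328, 258, 34]);
  translate([18, 18, 0]) cylinder(h = 386, r = 18);
  translate([310, 18, 0]) cylinder(h = 386, r = 18);
  translate([18, 240, 0]) cylinder(h = 386, r = 18);
  translate([310, 240, 0]) cylinder(h = 386, r = 18);
}
translate([249, 1196, 0]) {
  translate([0, 0, 386]) cube([328, 258, 34]);
  translate([18, 18, 0]) cylinder(h = 386, r = 18);
  translate([310, 18, 0]) cylinder(h = 386, r = 18);
  translate([18, 240, 0]) cylinder(h = 386, r = 18);
  translate([310, 240, 0]) cylinder(h = 386, r = 18);
}
translate([-628, 319, 0]) {
  translate([0, 0, 386]) cube([328, 258, 34]);
  translate([18, 18, 0]) cylinder(h = 386, r = 18);
  translate([310, 18, 0]) cylinder(h = 386, r = 18);
  translate([18, 240, 0]) cylinder(h = 386, r = 18);
  translate([310, 240, 0]) cylinder(h = 386, r = 18);
}
translate([1126, 319, 0]) {
  translate([0, 0, 386]) cube([328, 258, 34]);
  translate([18, 18, 0]) cylinder(h = 386, r = 18);
  translate([310, 18, 0]) cylinder(h = 386, r = 18);
  translate([18, 240, 0]) cylinder(h = 386, r = 18);
  translate([310, 240, 0]) cylinder(h = 386, r = 18);
}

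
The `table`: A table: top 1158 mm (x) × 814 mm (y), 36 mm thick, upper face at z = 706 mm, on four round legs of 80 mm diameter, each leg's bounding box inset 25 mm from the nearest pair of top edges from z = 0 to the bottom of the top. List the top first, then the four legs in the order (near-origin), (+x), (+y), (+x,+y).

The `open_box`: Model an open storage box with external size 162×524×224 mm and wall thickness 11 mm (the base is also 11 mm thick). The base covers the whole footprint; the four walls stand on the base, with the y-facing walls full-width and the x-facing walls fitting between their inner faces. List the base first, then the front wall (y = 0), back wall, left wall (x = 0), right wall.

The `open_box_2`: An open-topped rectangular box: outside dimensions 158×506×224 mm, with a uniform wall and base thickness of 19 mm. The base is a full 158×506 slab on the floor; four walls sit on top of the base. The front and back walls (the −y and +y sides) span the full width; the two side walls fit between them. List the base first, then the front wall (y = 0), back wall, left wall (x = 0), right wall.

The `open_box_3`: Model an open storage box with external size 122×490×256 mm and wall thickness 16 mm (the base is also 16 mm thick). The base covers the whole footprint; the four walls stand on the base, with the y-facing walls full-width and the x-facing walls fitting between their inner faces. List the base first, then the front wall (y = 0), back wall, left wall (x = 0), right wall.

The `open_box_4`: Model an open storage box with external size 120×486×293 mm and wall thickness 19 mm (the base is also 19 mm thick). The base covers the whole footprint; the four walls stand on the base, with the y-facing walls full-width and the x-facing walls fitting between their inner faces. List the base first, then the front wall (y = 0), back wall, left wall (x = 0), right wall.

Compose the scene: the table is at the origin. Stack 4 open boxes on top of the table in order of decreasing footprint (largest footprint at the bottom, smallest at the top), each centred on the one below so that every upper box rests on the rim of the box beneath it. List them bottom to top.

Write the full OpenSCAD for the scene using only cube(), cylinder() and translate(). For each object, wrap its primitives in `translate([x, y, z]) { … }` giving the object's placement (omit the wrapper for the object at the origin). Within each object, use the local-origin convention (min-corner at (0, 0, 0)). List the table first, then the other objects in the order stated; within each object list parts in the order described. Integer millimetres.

translate([0, 0, 670]) cube([1158, 814, 36]);
translate([65, 65, 0]) cylinder(h = 670, r = 40);
translate([1093, 65, 0]) cylinder(h = 670, r = 40);
translate([65, 749, 0]) cylinder(h = 670, r = 40);
translate([1093, 749, 0]) cylinder(h = 670, r = 40);
translate([498, 145, 706]) {
  cube([162, 524, 11]);
  translate([0, 0, 11]) cube([162, 11, 213]);
  translate([0, 513, 11]) cube([162, 11, 213]);
  translate([0, 11, 11]) cube([11, 502, 213]);
  translate([151, 11, 11]) cube([11, 502, 213]);
}
translate([500, 154, 930]) {
  cube([158, 506, 19]);
  translate([0, 0, 19]) cube([158, 19, 205]);
  translate([0, 487, 19]) cube([158, 19, 205]);
  translate([0, 19, 19]) cube([19, 468, 205]);
  translate([139, 19, 19]) cube([19, 468, 205]);
}
translate([518, 162, 1154]) {
  cube([122, 490, 16]);
  translate([0, 0, 16]) cube([122, 16, 240]);
  translate([0, 474, 16]) cube([122, 16, 240]);
  translate([0, 16, 16]) cube([16, 458, 240]);
  translate([106, 16, 16]) cube([16, 458, 240]);
}
translate([519, 164, 1410]) {
  cube([120, 486, 19]);
  translate([0, 0, 19]) cube([120, 19, 274]);
  translate([0, 467, 19]) cube([120, 19, 274]);
  translate([0, 19, 19]) cube([19, 448, 274]);
  translate([101, 19, 19]) cube([19, 448, 274]);
}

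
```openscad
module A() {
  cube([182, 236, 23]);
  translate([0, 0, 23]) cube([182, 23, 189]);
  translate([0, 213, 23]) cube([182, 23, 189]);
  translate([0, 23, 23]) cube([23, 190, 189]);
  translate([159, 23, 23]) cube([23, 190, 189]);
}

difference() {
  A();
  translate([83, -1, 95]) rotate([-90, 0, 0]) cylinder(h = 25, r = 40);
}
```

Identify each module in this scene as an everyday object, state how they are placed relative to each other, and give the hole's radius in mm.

The subtracted cylinder has r = 40 mm.

A is an open box. The open box has a circular hole through its front wall. The hole's radius is 40 mm.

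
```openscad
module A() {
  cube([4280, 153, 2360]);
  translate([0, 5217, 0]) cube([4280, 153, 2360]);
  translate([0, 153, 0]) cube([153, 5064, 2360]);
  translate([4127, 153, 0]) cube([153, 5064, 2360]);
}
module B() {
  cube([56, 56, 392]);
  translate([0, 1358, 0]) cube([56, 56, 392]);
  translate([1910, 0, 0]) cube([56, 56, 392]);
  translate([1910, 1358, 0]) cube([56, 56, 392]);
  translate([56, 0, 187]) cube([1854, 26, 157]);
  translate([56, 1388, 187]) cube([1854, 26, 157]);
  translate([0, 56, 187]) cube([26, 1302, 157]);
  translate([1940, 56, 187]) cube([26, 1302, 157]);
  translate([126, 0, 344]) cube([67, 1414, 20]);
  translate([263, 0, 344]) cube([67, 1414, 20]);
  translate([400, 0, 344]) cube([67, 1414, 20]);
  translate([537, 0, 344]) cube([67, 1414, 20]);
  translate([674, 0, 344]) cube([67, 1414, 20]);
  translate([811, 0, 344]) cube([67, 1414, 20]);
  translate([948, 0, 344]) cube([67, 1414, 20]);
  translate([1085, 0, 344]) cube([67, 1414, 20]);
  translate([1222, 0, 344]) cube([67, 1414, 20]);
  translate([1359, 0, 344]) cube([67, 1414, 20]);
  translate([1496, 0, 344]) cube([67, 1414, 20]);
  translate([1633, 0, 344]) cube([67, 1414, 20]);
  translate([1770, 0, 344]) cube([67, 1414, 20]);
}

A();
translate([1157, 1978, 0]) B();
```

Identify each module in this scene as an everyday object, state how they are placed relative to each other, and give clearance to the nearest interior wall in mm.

Clearances: x = 1004, y = 1825; minimum 1004 mm.

A is a house frame. B is a bed frame. The bed frame sits inside the house frame, centred. The clearance to the nearest interior wall is 1004 mm.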